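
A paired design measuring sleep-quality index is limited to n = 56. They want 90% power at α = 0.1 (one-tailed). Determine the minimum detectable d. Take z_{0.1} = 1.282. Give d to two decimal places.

d_min ≈ 0.34

For a single sample (or paired design) of n = 56: d_min = (z_{α} + z_β)/√n.
z-sum = 1.282 + 1.282 = 2.564.
d_min = 2.564 / √56 = 2.564 / 7.483 = 0.343.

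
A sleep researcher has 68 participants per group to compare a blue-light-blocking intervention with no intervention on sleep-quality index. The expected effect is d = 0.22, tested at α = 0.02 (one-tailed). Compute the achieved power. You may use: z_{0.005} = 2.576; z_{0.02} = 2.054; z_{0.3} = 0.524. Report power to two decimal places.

power ≈ 0.22

For two equal groups, power = Φ(d·√(n/2) − z_{α}).
d·√(n/2) = 0.22 × √(68/2) = 0.22 × 5.831 = 1.283.
z_β = 1.283 − 2.054 = -0.771.
Power = Φ(-0.771) = 0.220.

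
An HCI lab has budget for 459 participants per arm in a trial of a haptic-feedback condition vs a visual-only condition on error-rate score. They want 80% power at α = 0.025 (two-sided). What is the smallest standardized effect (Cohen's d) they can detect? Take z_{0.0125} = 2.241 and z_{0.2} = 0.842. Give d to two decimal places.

d_min ≈ 0.20

For two independent groups of n = 459 each: d_min = (z_{α/2} + z_β)·√(2/n).
z-sum = 2.241 + 0.842 = 3.083.
d_min = 3.083 × √(2/459) = 3.083 × 0.0660 = 0.204.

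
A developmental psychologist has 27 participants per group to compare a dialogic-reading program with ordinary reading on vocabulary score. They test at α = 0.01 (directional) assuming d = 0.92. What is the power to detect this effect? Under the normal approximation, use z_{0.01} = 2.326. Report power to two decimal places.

For two equal groups, power = Φ(d·√(n/2) − z_{α}).
d·√(n/2) = 0.92 × √(27/2) = 0.92 × 3.674 = 3.380.
z_β = 3.380 − 2.326 = 1.054.
Power = Φ(1.054) = 0.854.

power ≈ 0.85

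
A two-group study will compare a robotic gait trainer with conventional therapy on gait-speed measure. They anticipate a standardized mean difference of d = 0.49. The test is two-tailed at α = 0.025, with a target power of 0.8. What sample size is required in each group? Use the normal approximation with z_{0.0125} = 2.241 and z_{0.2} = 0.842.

For two independent groups with equal n: n = 2·((z_{α/2} + z_β) / d)².
z_{α/2} + z_β = 2.241 + 0.842 = 3.083.
n = 2 × (3.083 / 0.49)² = 2 × 6.292² = 2 × 39.59 = 79.2.
Round up to the next whole participant.

n = 80 per group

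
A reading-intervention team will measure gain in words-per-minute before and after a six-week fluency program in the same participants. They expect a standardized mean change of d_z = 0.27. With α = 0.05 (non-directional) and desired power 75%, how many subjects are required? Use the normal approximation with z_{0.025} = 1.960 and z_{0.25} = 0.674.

n = 96 pairs

For a paired (one-sample on differences) test: n = ((z_{α/2} + z_β) / d)².
z_{α/2} + z_β = 1.960 + 0.674 = 2.634.
n = (2.634 / 0.27)² = 9.756² = 95.17.
Round up.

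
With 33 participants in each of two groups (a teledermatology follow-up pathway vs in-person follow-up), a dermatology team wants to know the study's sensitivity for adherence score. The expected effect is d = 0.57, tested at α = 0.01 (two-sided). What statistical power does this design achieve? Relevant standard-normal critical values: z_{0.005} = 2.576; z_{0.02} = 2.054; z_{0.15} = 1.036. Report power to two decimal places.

For two equal groups, power = Φ(d·√(n/2) − z_{α/2}).
d·√(n/2) = 0.57 × √(33/2) = 0.57 × 4.062 = 2.315.
z_β = 2.315 − 2.576 = -0.261.
Power = Φ(-0.261) = 0.397.

power ≈ 0.40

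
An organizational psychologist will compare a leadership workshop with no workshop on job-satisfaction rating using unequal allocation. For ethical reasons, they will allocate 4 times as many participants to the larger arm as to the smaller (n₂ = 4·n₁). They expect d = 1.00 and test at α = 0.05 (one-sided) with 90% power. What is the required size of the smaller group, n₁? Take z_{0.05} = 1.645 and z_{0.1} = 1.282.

With allocation ratio k = n₂/n₁ = 4, Var(x̄₁−x̄₂) = σ²(1/n₁ + 1/(k·n₁)) = σ²·(k+1)/(k·n₁).
So n₁ = (1 + 1/k)·((z_{α} + z_β)/d)² = 1.250 × (2.927/1.00)².
n₁ = 1.250 × 8.57 = 10.7.
Round up: n₁ = 11, giving n₂ = 4 × 11 = 44.

n₁ = 11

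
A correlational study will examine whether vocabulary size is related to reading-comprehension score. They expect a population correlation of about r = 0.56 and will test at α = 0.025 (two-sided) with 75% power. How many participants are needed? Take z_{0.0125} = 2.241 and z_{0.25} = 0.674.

Fisher's z: C = ½·ln((1+r)/(1−r)) = ½·ln(3.5455) = 0.6328.
n = ((z_{α/2} + z_β)/C)² + 3.
(2.241 + 0.674) / 0.6328 = 2.915 / 0.6328 = 4.607.
n = 4.607² + 3 = 21.22 + 3 = 24.2.
Round up.

n = 25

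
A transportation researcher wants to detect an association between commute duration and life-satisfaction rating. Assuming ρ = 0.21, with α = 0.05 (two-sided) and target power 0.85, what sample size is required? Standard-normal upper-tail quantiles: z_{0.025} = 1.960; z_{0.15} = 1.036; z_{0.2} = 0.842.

n = 201

Fisher's z: C = ½·ln((1+r)/(1−r)) = ½·ln(1.5316) = 0.2132.
n = ((z_{α/2} + z_β)/C)² + 3.
(1.960 + 1.036) / 0.2132 = 2.996 / 0.2132 = 14.053.
n = 14.053² + 3 = 197.47 + 3 = 200.5.
Round up.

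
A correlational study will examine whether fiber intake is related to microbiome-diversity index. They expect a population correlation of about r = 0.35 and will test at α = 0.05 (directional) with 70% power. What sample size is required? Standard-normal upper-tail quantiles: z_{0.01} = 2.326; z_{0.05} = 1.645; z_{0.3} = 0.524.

Fisher's z: C = ½·ln((1+r)/(1−r)) = ½·ln(2.0769) = 0.3654.
n = ((z_{α} + z_β)/C)² + 3.
(1.645 + 0.524) / 0.3654 = 2.169 / 0.3654 = 5.936.
n = 5.936² + 3 = 35.24 + 3 = 38.2.
Round up.

n = 39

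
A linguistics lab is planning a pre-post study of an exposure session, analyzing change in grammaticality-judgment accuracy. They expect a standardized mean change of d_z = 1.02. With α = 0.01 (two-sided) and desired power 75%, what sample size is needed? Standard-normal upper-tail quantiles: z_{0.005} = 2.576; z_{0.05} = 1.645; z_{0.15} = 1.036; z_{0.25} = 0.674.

For a paired (one-sample on differences) test: n = ((z_{α/2} + z_β) / d)².
z_{α/2} + z_β = 2.576 + 0.674 = 3.250.
n = (3.250 / 1.02)² = 3.186² = 10.15.
Round up.

n = 11 pairs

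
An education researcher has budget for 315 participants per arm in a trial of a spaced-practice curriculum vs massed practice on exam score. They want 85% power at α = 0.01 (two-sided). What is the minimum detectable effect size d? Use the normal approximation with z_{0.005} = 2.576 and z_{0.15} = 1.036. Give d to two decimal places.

For two independent groups of n = 315 each: d_min = (z_{α/2} + z_β)·√(2/n).
z-sum = 2.576 + 1.036 = 3.612.
d_min = 3.612 × √(2/315) = 3.612 × 0.0797 = 0.288.

d_min ≈ 0.29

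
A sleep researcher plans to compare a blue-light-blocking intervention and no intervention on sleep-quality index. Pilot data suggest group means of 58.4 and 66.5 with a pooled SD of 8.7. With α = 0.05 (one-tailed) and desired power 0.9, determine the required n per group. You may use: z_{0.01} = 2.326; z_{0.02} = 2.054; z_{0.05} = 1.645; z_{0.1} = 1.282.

Cohen's d = |M₁ − M₂| / SD_pooled = |58.4 − 66.5| / 8.7 = 8.1 / 8.7 = 0.931.
For two independent groups with equal n: n = 2·((z_{α} + z_β) / d)².
z_{α} + z_β = 1.645 + 1.282 = 2.927.
n = 2 × (2.927 / 0.931)² = 2 × 3.144² = 2 × 9.88 = 19.8.
Round up to the next whole participant.

n = 20 per group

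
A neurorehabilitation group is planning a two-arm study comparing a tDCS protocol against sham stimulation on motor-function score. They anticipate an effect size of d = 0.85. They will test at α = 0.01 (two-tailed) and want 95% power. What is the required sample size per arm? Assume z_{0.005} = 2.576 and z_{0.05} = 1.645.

n = 50 per group

For two independent groups with equal n: n = 2·((z_{α/2} + z_β) / d)².
z_{α/2} + z_β = 2.576 + 1.645 = 4.221.
n = 2 × (4.221 / 0.85)² = 2 × 4.966² = 2 × 24.66 = 49.3.
Round up to the next whole participant.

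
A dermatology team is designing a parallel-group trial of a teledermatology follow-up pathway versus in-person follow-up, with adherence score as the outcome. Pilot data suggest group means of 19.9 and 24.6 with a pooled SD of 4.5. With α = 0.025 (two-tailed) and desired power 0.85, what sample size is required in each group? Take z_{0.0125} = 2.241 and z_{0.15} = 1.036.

Cohen's d = |M₁ − M₂| / SD_pooled = |19.9 − 24.6| / 4.5 = 4.7 / 4.5 = 1.044.
For two independent groups with equal n: n = 2·((z_{α/2} + z_β) / d)².
z_{α/2} + z_β = 2.241 + 1.036 = 3.277.
n = 2 × (3.277 / 1.044)² = 2 × 3.139² = 2 × 9.85 = 19.7.
Round up to the next whole participant.

n = 20 per group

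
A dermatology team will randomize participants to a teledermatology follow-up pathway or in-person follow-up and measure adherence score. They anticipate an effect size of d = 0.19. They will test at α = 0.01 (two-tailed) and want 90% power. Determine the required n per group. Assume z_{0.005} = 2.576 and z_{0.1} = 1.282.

n = 825 per group

For two independent groups with equal n: n = 2·((z_{α/2} + z_β) / d)².
z_{α/2} + z_β = 2.576 + 1.282 = 3.858.
n = 2 × (3.858 / 0.19)² = 2 × 20.305² = 2 × 412.30 = 824.6.
Round up to the next whole participant.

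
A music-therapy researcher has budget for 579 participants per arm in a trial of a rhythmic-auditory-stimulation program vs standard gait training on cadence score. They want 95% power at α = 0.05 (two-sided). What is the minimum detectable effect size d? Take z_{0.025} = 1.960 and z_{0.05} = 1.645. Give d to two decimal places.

For two independent groups of n = 579 each: d_min = (z_{α/2} + z_β)·√(2/n).
z-sum = 1.960 + 1.645 = 3.605.
d_min = 3.605 × √(2/579) = 3.605 × 0.0588 = 0.212.

d_min ≈ 0.21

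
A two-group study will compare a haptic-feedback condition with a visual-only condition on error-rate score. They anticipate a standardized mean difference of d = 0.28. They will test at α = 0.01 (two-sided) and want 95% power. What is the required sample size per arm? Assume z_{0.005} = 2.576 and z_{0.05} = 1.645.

n = 455 per group

For two independent groups with equal n: n = 2·((z_{α/2} + z_β) / d)².
z_{α/2} + z_β = 2.576 + 1.645 = 4.221.
n = 2 × (4.221 / 0.28)² = 2 × 15.075² = 2 × 227.26 = 454.5.
Round up to the next whole participant.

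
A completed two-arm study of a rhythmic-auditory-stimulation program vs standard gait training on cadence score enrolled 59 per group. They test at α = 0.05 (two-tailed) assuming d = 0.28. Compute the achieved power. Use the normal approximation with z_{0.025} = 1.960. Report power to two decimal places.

power ≈ 0.33

For two equal groups, power = Φ(d·√(n/2) − z_{α/2}).
d·√(n/2) = 0.28 × √(59/2) = 0.28 × 5.431 = 1.521.
z_β = 1.521 − 1.960 = -0.439.
Power = Φ(-0.439) = 0.330.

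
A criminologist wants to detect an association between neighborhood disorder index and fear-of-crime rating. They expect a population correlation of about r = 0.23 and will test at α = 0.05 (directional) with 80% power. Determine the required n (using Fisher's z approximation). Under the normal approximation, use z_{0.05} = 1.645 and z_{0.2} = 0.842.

Fisher's z: C = ½·ln((1+r)/(1−r)) = ½·ln(1.5974) = 0.2342.
n = ((z_{α} + z_β)/C)² + 3.
(1.645 + 0.842) / 0.2342 = 2.487 / 0.2342 = 10.619.
n = 10.619² + 3 = 112.77 + 3 = 115.8.
Round up.

n = 116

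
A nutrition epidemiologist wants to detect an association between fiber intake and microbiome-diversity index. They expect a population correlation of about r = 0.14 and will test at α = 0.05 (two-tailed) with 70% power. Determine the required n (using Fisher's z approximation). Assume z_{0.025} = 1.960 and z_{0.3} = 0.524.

Fisher's z: C = ½·ln((1+r)/(1−r)) = ½·ln(1.3256) = 0.1409.
n = ((z_{α/2} + z_β)/C)² + 3.
(1.960 + 0.524) / 0.1409 = 2.484 / 0.1409 = 17.630.
n = 17.630² + 3 = 310.80 + 3 = 313.8.
Round up.

n = 314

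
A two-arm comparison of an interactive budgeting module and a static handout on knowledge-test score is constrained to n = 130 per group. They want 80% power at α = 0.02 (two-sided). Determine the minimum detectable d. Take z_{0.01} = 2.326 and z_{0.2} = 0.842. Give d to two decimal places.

For two independent groups of n = 130 each: d_min = (z_{α/2} + z_β)·√(2/n).
z-sum = 2.326 + 0.842 = 3.168.
d_min = 3.168 × √(2/130) = 3.168 × 0.1240 = 0.393.

d_min ≈ 0.39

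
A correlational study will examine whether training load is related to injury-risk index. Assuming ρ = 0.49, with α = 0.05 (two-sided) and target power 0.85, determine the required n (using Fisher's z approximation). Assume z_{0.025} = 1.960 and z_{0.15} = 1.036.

n = 35

Fisher's z: C = ½·ln((1+r)/(1−r)) = ½·ln(2.9216) = 0.5361.
n = ((z_{α/2} + z_β)/C)² + 3.
(1.960 + 1.036) / 0.5361 = 2.996 / 0.5361 = 5.589.
n = 5.589² + 3 = 31.23 + 3 = 34.2.
Round up.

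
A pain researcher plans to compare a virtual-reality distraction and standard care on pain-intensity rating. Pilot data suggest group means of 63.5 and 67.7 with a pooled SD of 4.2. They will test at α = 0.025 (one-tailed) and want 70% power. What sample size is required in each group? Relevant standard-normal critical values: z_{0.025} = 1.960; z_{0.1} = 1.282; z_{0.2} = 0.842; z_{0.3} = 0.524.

Cohen's d = |M₁ − M₂| / SD_pooled = |63.5 − 67.7| / 4.2 = 4.2 / 4.2 = 1.000.
For two independent groups with equal n: n = 2·((z_{α} + z_β) / d)².
z_{α} + z_β = 1.960 + 0.524 = 2.484.
n = 2 × (2.484 / 1.000)² = 2 × 2.484² = 2 × 6.17 = 12.3.
Round up to the next whole participant.

n = 13 per group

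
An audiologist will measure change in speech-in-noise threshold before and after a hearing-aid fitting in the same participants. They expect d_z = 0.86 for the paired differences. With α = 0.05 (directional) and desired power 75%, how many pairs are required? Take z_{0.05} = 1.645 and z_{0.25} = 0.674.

For a paired (one-sample on differences) test: n = ((z_{α} + z_β) / d)².
z_{α} + z_β = 1.645 + 0.674 = 2.319.
n = (2.319 / 0.86)² = 2.697² = 7.27.
Round up.

n = 8 pairs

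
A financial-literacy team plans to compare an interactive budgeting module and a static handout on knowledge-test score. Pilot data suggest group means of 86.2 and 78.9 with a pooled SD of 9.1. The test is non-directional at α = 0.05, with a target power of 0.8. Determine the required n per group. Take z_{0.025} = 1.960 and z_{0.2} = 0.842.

Cohen's d = |M₁ − M₂| / SD_pooled = |86.2 − 78.9| / 9.1 = 7.3 / 9.1 = 0.802.
For two independent groups with equal n: n = 2·((z_{α/2} + z_β) / d)².
z_{α/2} + z_β = 1.960 + 0.842 = 2.802.
n = 2 × (2.802 / 0.802)² = 2 × 3.494² = 2 × 12.21 = 24.4.
Round up to the next whole participant.

n = 25 per group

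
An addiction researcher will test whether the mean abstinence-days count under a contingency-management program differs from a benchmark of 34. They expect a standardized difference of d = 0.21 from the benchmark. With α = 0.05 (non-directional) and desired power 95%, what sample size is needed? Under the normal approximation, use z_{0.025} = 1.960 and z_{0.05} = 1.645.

n = 295

For a one-sample test: n = ((z_{α/2} + z_β) / d)².
z_{α/2} + z_β = 1.960 + 1.645 = 3.605.
n = (3.605 / 0.21)² = 17.167² = 294.69.
Round up.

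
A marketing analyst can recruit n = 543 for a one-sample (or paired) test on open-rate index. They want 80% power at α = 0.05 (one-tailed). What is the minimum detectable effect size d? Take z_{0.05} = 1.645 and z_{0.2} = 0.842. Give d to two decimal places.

For a single sample (or paired design) of n = 543: d_min = (z_{α} + z_β)/√n.
z-sum = 1.645 + 0.842 = 2.487.
d_min = 2.487 / √543 = 2.487 / 23.302 = 0.107.

d_min ≈ 0.11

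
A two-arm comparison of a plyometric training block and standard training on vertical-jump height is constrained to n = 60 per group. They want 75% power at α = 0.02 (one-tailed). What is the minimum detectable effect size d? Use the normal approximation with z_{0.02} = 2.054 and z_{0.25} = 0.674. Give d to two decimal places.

d_min ≈ 0.50

For two independent groups of n = 60 each: d_min = (z_{α} + z_β)·√(2/n).
z-sum = 2.054 + 0.674 = 2.728.
d_min = 2.728 × √(2/60) = 2.728 × 0.1826 = 0.498.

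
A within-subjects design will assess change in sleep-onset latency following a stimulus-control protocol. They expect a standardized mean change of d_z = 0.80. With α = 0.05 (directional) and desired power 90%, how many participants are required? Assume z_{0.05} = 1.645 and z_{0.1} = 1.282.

For a paired (one-sample on differences) test: n = ((z_{α} + z_β) / d)².
z_{α} + z_β = 1.645 + 1.282 = 2.927.
n = (2.927 / 0.80)² = 3.659² = 13.39.
Round up.

n = 14 pairs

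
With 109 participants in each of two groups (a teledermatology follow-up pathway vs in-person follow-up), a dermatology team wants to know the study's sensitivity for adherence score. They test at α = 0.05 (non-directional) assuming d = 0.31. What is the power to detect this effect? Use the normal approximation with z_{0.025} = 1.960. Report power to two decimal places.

power ≈ 0.63

For two equal groups, power = Φ(d·√(n/2) − z_{α/2}).
d·√(n/2) = 0.31 × √(109/2) = 0.31 × 7.382 = 2.289.
z_β = 2.289 − 1.960 = 0.329.
Power = Φ(0.329) = 0.629.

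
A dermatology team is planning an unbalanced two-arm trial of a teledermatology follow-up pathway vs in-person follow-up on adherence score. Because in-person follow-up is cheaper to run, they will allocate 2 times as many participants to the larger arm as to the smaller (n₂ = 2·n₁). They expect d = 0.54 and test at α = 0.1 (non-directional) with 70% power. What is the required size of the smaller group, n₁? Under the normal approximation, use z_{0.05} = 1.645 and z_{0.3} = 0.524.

With allocation ratio k = n₂/n₁ = 2, Var(x̄₁−x̄₂) = σ²(1/n₁ + 1/(k·n₁)) = σ²·(k+1)/(k·n₁).
So n₁ = (1 + 1/k)·((z_{α/2} + z_β)/d)² = 1.500 × (2.169/0.54)².
n₁ = 1.500 × 16.13 = 24.2.
Round up: n₁ = 25, giving n₂ = 2 × 25 = 50.

n₁ = 25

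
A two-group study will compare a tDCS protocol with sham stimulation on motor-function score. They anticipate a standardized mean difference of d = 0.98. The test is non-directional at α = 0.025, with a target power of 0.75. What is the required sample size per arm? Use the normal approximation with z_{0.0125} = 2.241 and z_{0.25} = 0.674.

n = 18 per group

For two independent groups with equal n: n = 2·((z_{α/2} + z_β) / d)².
z_{α/2} + z_β = 2.241 + 0.674 = 2.915.
n = 2 × (2.915 / 0.98)² = 2 × 2.974² = 2 × 8.85 = 17.7.
Round up to the next whole participant.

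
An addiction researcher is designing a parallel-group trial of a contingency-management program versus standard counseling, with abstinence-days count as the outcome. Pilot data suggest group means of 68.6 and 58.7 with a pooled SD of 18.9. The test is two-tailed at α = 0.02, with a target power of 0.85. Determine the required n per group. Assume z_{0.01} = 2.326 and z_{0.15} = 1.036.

Cohen's d = |M₁ − M₂| / SD_pooled = |68.6 − 58.7| / 18.9 = 9.9 / 18.9 = 0.524.
For two independent groups with equal n: n = 2·((z_{α/2} + z_β) / d)².
z_{α/2} + z_β = 2.326 + 1.036 = 3.362.
n = 2 × (3.362 / 0.524)² = 2 × 6.416² = 2 × 41.17 = 82.3.
Round up to the next whole participant.

n = 83 per group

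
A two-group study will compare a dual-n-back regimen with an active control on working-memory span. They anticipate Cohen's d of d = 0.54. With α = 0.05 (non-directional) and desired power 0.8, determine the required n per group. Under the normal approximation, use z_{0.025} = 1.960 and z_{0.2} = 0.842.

For two independent groups with equal n: n = 2·((z_{α/2} + z_β) / d)².
z_{α/2} + z_β = 1.960 + 0.842 = 2.802.
n = 2 × (2.802 / 0.54)² = 2 × 5.189² = 2 × 26.92 = 53.8.
Round up to the next whole participant.

n = 54 per group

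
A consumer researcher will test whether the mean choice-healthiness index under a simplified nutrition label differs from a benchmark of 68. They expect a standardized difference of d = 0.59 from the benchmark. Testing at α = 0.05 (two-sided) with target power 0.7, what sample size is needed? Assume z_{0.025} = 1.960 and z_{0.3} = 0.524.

For a one-sample test: n = ((z_{α/2} + z_β) / d)².
z_{α/2} + z_β = 1.960 + 0.524 = 2.484.
n = (2.484 / 0.59)² = 4.210² = 17.73.
Round up.

n = 18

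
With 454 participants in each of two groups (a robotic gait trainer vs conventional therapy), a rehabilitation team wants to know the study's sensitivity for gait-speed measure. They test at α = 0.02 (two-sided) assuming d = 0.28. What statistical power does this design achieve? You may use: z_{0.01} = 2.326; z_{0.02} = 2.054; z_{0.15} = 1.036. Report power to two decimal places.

For two equal groups, power = Φ(d·√(n/2) − z_{α/2}).
d·√(n/2) = 0.28 × √(454/2) = 0.28 × 15.067 = 4.219.
z_β = 4.219 − 2.326 = 1.893.
Power = Φ(1.893) = 0.971.

power ≈ 0.97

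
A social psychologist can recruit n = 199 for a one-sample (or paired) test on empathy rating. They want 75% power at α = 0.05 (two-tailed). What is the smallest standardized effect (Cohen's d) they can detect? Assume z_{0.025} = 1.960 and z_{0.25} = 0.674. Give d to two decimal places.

d_min ≈ 0.19

For a single sample (or paired design) of n = 199: d_min = (z_{α/2} + z_β)/√n.
z-sum = 1.960 + 0.674 = 2.634.
d_min = 2.634 / √199 = 2.634 / 14.107 = 0.187.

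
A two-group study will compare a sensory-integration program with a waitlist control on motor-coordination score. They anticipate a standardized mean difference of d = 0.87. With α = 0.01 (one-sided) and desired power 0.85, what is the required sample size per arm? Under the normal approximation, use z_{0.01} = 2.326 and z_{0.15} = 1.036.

For two independent groups with equal n: n = 2·((z_{α} + z_β) / d)².
z_{α} + z_β = 2.326 + 1.036 = 3.362.
n = 2 × (3.362 / 0.87)² = 2 × 3.864² = 2 × 14.93 = 29.9.
Round up to the next whole participant.

n = 30 per group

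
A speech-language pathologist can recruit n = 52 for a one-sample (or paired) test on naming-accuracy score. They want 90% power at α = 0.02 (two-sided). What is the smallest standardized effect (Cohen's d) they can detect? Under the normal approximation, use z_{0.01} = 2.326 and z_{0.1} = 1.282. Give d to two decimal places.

d_min ≈ 0.50

For a single sample (or paired design) of n = 52: d_min = (z_{α/2} + z_β)/√n.
z-sum = 2.326 + 1.282 = 3.608.
d_min = 3.608 / √52 = 3.608 / 7.211 = 0.500.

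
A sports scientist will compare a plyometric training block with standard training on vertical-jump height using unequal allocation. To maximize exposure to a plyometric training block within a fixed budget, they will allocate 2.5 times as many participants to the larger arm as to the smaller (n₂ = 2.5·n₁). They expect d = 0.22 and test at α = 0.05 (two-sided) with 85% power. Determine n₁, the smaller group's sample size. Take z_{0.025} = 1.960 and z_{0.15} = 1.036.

With allocation ratio k = n₂/n₁ = 2.5, Var(x̄₁−x̄₂) = σ²(1/n₁ + 1/(k·n₁)) = σ²·(k+1)/(k·n₁).
So n₁ = (1 + 1/k)·((z_{α/2} + z_β)/d)² = 1.400 × (2.996/0.22)².
n₁ = 1.400 × 185.45 = 259.6.
Round up: n₁ = 260, giving n₂ = 2.5 × 260 = 650.

n₁ = 260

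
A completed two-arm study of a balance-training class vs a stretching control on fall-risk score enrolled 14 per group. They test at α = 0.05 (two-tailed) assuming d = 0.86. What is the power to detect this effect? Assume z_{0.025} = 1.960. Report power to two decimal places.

power ≈ 0.62

For two equal groups, power = Φ(d·√(n/2) − z_{α/2}).
d·√(n/2) = 0.86 × √(14/2) = 0.86 × 2.646 = 2.275.
z_β = 2.275 − 1.960 = 0.315.
Power = Φ(0.315) = 0.624.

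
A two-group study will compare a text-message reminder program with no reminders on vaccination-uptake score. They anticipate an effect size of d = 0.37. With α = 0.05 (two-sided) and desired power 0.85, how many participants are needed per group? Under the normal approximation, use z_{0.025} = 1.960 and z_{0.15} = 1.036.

For two independent groups with equal n: n = 2·((z_{α/2} + z_β) / d)².
z_{α/2} + z_β = 1.960 + 1.036 = 2.996.
n = 2 × (2.996 / 0.37)² = 2 × 8.097² = 2 × 65.57 = 131.1.
Round up to the next whole participant.

n = 132 per group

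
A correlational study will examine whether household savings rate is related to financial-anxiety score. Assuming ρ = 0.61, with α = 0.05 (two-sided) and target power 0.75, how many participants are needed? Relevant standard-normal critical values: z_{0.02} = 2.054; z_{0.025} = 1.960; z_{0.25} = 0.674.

n = 17

Fisher's z: C = ½·ln((1+r)/(1−r)) = ½·ln(4.1282) = 0.7089.
n = ((z_{α/2} + z_β)/C)² + 3.
(1.960 + 0.674) / 0.7089 = 2.634 / 0.7089 = 3.716.
n = 3.716² + 3 = 13.81 + 3 = 16.8.
Round up.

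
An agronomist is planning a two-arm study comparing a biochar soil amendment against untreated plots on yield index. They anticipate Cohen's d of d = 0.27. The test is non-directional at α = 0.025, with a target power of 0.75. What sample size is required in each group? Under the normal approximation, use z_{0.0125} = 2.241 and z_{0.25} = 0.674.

For two independent groups with equal n: n = 2·((z_{α/2} + z_β) / d)².
z_{α/2} + z_β = 2.241 + 0.674 = 2.915.
n = 2 × (2.915 / 0.27)² = 2 × 10.796² = 2 × 116.56 = 233.1.
Round up to the next whole participant.

n = 234 per group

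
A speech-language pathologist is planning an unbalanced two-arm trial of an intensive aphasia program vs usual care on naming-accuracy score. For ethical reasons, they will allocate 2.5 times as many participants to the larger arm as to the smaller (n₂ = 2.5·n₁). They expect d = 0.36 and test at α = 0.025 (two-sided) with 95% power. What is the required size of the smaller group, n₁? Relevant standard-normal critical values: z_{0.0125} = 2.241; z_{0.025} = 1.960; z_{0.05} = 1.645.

With allocation ratio k = n₂/n₁ = 2.5, Var(x̄₁−x̄₂) = σ²(1/n₁ + 1/(k·n₁)) = σ²·(k+1)/(k·n₁).
So n₁ = (1 + 1/k)·((z_{α/2} + z_β)/d)² = 1.400 × (3.886/0.36)².
n₁ = 1.400 × 116.52 = 163.1.
Round up: n₁ = 164, giving n₂ = 2.5 × 164 = 410.

n₁ = 164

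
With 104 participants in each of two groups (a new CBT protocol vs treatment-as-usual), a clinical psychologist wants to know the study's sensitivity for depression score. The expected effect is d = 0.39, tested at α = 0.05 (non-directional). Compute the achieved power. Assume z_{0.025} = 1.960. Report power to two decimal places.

power ≈ 0.80

For two equal groups, power = Φ(d·√(n/2) − z_{α/2}).
d·√(n/2) = 0.39 × √(104/2) = 0.39 × 7.211 = 2.812.
z_β = 2.812 − 1.960 = 0.852.
Power = Φ(0.852) = 0.803.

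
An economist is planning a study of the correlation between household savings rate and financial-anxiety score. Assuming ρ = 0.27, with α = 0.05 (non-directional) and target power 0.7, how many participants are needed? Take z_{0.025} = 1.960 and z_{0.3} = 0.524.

Fisher's z: C = ½·ln((1+r)/(1−r)) = ½·ln(1.7397) = 0.2769.
n = ((z_{α/2} + z_β)/C)² + 3.
(1.960 + 0.524) / 0.2769 = 2.484 / 0.2769 = 8.971.
n = 8.971² + 3 = 80.47 + 3 = 83.5.
Round up.

n = 84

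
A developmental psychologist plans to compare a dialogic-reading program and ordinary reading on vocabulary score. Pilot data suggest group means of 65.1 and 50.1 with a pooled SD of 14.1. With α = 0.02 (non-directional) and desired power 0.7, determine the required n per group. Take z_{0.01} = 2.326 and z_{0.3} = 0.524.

n = 15 per group

Cohen's d = |M₁ − M₂| / SD_pooled = |65.1 − 50.1| / 14.1 = 15.0 / 14.1 = 1.064.
For two independent groups with equal n: n = 2·((z_{α/2} + z_β) / d)².
z_{α/2} + z_β = 2.326 + 0.524 = 2.850.
n = 2 × (2.850 / 1.064)² = 2 × 2.679² = 2 × 7.17 = 14.3.
Round up to the next whole participant.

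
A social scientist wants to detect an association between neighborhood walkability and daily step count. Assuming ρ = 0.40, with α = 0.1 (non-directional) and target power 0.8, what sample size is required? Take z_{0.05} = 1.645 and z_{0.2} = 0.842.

n = 38

Fisher's z: C = ½·ln((1+r)/(1−r)) = ½·ln(2.3333) = 0.4236.
n = ((z_{α/2} + z_β)/C)² + 3.
(1.645 + 0.842) / 0.4236 = 2.487 / 0.4236 = 5.871.
n = 5.871² + 3 = 34.47 + 3 = 37.5.
Round up.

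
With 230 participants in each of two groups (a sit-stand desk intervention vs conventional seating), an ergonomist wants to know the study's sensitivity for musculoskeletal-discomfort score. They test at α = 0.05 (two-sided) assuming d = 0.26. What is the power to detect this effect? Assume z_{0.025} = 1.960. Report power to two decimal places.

For two equal groups, power = Φ(d·√(n/2) − z_{α/2}).
d·√(n/2) = 0.26 × √(230/2) = 0.26 × 10.724 = 2.788.
z_β = 2.788 − 1.960 = 0.828.
Power = Φ(0.828) = 0.796.

power ≈ 0.80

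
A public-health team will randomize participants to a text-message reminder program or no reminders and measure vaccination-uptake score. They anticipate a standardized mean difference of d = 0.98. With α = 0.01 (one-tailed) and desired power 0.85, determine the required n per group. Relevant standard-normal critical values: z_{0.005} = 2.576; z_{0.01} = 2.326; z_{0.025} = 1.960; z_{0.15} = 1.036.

n = 24 per group

For two independent groups with equal n: n = 2·((z_{α} + z_β) / d)².
z_{α} + z_β = 2.326 + 1.036 = 3.362.
n = 2 × (3.362 / 0.98)² = 2 × 3.431² = 2 × 11.77 = 23.5.
Round up to the next whole participant.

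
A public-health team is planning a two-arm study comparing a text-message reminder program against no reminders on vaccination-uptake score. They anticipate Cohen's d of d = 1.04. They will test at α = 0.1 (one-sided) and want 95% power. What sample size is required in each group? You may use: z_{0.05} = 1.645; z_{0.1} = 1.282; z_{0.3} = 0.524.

n = 16 per group

For two independent groups with equal n: n = 2·((z_{α} + z_β) / d)².
z_{α} + z_β = 1.282 + 1.645 = 2.927.
n = 2 × (2.927 / 1.04)² = 2 × 2.814² = 2 × 7.92 = 15.8.
Round up to the next whole participant.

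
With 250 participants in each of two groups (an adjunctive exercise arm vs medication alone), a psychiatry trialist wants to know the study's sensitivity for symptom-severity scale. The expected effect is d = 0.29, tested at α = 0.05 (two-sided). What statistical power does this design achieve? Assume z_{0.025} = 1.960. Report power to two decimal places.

power ≈ 0.90

For two equal groups, power = Φ(d·√(n/2) − z_{α/2}).
d·√(n/2) = 0.29 × √(250/2) = 0.29 × 11.180 = 3.242.
z_β = 3.242 − 1.960 = 1.282.
Power = Φ(1.282) = 0.900.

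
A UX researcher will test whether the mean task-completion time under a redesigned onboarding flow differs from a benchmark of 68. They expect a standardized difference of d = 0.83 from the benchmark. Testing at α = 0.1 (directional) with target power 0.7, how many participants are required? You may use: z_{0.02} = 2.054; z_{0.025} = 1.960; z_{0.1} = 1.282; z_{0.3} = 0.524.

For a one-sample test: n = ((z_{α} + z_β) / d)².
z_{α} + z_β = 1.282 + 0.524 = 1.806.
n = (1.806 / 0.83)² = 2.176² = 4.73.
Round up.

n = 5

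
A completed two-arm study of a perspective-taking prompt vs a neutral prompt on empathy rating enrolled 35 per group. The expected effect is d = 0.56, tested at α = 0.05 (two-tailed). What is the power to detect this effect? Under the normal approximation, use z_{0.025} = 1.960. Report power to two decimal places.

For two equal groups, power = Φ(d·√(n/2) − z_{α/2}).
d·√(n/2) = 0.56 × √(35/2) = 0.56 × 4.183 = 2.343.
z_β = 2.343 − 1.960 = 0.383.
Power = Φ(0.383) = 0.649.

power ≈ 0.65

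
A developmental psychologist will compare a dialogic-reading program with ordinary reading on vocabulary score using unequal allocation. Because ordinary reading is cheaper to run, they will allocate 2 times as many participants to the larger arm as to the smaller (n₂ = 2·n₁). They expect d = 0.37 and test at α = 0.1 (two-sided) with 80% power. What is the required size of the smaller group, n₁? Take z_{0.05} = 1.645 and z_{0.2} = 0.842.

n₁ = 68

With allocation ratio k = n₂/n₁ = 2, Var(x̄₁−x̄₂) = σ²(1/n₁ + 1/(k·n₁)) = σ²·(k+1)/(k·n₁).
So n₁ = (1 + 1/k)·((z_{α/2} + z_β)/d)² = 1.500 × (2.487/0.37)².
n₁ = 1.500 × 45.18 = 67.8.
Round up: n₁ = 68, giving n₂ = 2 × 68 = 136.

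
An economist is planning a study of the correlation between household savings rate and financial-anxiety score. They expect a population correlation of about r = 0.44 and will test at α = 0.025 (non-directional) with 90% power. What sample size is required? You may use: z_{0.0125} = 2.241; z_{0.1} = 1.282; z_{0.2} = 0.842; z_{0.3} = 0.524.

Fisher's z: C = ½·ln((1+r)/(1−r)) = ½·ln(2.5714) = 0.4722.
n = ((z_{α/2} + z_β)/C)² + 3.
(2.241 + 1.282) / 0.4722 = 3.523 / 0.4722 = 7.461.
n = 7.461² + 3 = 55.66 + 3 = 58.7.
Round up.

n = 59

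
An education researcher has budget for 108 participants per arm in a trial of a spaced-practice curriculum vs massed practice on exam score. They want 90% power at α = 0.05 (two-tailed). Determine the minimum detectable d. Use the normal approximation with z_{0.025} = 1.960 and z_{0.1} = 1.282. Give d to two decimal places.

For two independent groups of n = 108 each: d_min = (z_{α/2} + z_β)·√(2/n).
z-sum = 1.960 + 1.282 = 3.242.
d_min = 3.242 × √(2/108) = 3.242 × 0.1361 = 0.441.

d_min ≈ 0.44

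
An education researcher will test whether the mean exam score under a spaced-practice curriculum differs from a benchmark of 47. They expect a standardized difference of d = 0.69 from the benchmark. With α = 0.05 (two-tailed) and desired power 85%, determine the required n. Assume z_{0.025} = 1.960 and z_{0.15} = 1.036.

n = 19

For a one-sample test: n = ((z_{α/2} + z_β) / d)².
z_{α/2} + z_β = 1.960 + 1.036 = 2.996.
n = (2.996 / 0.69)² = 4.342² = 18.85.
Round up.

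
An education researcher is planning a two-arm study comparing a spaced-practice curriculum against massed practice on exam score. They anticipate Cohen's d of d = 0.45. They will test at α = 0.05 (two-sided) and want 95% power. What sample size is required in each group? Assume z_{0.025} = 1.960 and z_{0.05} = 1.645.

n = 129 per group

For two independent groups with equal n: n = 2·((z_{α/2} + z_β) / d)².
z_{α/2} + z_β = 1.960 + 1.645 = 3.605.
n = 2 × (3.605 / 0.45)² = 2 × 8.011² = 2 × 64.18 = 128.4.
Round up to the next whole participant.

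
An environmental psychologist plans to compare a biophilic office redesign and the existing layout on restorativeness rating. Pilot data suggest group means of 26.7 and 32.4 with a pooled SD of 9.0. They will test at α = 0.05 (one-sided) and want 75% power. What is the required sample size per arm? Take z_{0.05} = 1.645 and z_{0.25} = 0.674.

n = 27 per group

Cohen's d = |M₁ − M₂| / SD_pooled = |26.7 − 32.4| / 9.0 = 5.7 / 9.0 = 0.633.
For two independent groups with equal n: n = 2·((z_{α} + z_β) / d)².
z_{α} + z_β = 1.645 + 0.674 = 2.319.
n = 2 × (2.319 / 0.633)² = 2 × 3.664² = 2 × 13.42 = 26.8.
Round up to the next whole participant.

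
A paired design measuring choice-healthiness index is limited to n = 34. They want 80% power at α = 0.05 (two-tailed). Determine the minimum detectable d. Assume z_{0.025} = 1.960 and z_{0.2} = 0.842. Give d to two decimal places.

For a single sample (or paired design) of n = 34: d_min = (z_{α/2} + z_β)/√n.
z-sum = 1.960 + 0.842 = 2.802.
d_min = 2.802 / √34 = 2.802 / 5.831 = 0.481.

d_min ≈ 0.48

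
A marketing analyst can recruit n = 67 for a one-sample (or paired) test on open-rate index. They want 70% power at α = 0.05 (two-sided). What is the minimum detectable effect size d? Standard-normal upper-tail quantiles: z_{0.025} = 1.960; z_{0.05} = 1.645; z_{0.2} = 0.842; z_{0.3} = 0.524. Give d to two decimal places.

d_min ≈ 0.30

For a single sample (or paired design) of n = 67: d_min = (z_{α/2} + z_β)/√n.
z-sum = 1.960 + 0.524 = 2.484.
d_min = 2.484 / √67 = 2.484 / 8.185 = 0.303.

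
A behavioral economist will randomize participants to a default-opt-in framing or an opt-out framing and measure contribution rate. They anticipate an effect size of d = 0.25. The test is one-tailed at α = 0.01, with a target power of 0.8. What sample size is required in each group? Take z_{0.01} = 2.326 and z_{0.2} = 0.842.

For two independent groups with equal n: n = 2·((z_{α} + z_β) / d)².
z_{α} + z_β = 2.326 + 0.842 = 3.168.
n = 2 × (3.168 / 0.25)² = 2 × 12.672² = 2 × 160.58 = 321.2.
Round up to the next whole participant.

n = 322 per group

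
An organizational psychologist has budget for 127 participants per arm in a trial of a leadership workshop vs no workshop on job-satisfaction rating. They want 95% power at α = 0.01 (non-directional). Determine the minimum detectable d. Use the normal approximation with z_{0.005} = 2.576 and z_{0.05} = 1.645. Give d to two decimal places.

For two independent groups of n = 127 each: d_min = (z_{α/2} + z_β)·√(2/n).
z-sum = 2.576 + 1.645 = 4.221.
d_min = 4.221 × √(2/127) = 4.221 × 0.1255 = 0.530.

d_min ≈ 0.53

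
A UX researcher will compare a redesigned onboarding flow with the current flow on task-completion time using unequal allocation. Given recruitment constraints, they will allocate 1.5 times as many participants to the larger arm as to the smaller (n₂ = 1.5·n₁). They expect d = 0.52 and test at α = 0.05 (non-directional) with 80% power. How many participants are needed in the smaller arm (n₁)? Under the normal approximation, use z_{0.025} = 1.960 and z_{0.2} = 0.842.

With allocation ratio k = n₂/n₁ = 1.5, Var(x̄₁−x̄₂) = σ²(1/n₁ + 1/(k·n₁)) = σ²·(k+1)/(k·n₁).
So n₁ = (1 + 1/k)·((z_{α/2} + z_β)/d)² = 1.667 × (2.802/0.52)².
n₁ = 1.667 × 29.04 = 48.4.
Round up: n₁ = 49, giving n₂ = ⌈1.5 × 49⌉ = ⌈73.5⌉ = 74.

n₁ = 49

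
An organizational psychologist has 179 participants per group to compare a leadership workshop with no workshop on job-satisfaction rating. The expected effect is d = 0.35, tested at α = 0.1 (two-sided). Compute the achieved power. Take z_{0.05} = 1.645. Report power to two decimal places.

For two equal groups, power = Φ(d·√(n/2) − z_{α/2}).
d·√(n/2) = 0.35 × √(179/2) = 0.35 × 9.460 = 3.311.
z_β = 3.311 − 1.645 = 1.666.
Power = Φ(1.666) = 0.952.

power ≈ 0.95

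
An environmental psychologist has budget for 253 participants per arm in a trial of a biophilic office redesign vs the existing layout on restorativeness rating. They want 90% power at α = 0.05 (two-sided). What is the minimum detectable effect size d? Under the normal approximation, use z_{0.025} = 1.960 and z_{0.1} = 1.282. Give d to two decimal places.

d_min ≈ 0.29

For two independent groups of n = 253 each: d_min = (z_{α/2} + z_β)·√(2/n).
z-sum = 1.960 + 1.282 = 3.242.
d_min = 3.242 × √(2/253) = 3.242 × 0.0889 = 0.288.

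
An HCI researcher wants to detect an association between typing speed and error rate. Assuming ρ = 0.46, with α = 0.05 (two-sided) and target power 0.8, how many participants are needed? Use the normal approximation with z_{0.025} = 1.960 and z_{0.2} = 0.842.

n = 35

Fisher's z: C = ½·ln((1+r)/(1−r)) = ½·ln(2.7037) = 0.4973.
n = ((z_{α/2} + z_β)/C)² + 3.
(1.960 + 0.842) / 0.4973 = 2.802 / 0.4973 = 5.634.
n = 5.634² + 3 = 31.75 + 3 = 34.7.
Round up.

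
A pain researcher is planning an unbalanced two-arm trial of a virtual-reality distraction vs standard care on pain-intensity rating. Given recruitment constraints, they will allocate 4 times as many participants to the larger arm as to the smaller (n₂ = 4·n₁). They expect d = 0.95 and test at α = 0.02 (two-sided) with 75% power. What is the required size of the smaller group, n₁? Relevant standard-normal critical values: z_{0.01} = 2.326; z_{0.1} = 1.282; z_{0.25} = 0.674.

With allocation ratio k = n₂/n₁ = 4, Var(x̄₁−x̄₂) = σ²(1/n₁ + 1/(k·n₁)) = σ²·(k+1)/(k·n₁).
So n₁ = (1 + 1/k)·((z_{α/2} + z_β)/d)² = 1.250 × (3.000/0.95)².
n₁ = 1.250 × 9.97 = 12.5.
Round up: n₁ = 13, giving n₂ = 4 × 13 = 52.

n₁ = 13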